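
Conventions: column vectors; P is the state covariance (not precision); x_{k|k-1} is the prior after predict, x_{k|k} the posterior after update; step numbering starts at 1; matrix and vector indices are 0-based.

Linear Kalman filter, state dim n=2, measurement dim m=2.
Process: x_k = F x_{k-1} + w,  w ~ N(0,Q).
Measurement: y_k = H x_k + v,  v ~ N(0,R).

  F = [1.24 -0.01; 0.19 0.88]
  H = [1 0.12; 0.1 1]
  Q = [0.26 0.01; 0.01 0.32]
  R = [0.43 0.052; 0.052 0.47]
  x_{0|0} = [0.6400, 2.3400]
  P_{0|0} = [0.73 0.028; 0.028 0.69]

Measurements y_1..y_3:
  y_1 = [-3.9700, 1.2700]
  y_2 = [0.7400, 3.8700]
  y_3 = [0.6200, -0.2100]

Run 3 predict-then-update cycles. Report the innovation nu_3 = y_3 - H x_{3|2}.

step 1: x^-=[0.7702, 2.1808]  P^-=[1.3818 0.2064; 0.2064 0.8901]  S=[1.8742 0.5059; 0.5059 1.4152]  K=[0.7579 -0.0274; -0.0073 0.6461]  nu=[-5.0019, -0.9878]  x^+=[-2.9937, 1.5790]  P^+=[0.3252 -0.0060; -0.0060 0.3039]
step 2: x^-=[-3.7280, 0.8207]  P^-=[0.7602 0.0774; 0.0774 0.5651]  S=[1.2169 0.2742; 0.2742 1.0582]  K=[0.6368 -0.0200; -0.0028 0.5421]  nu=[4.3695, 3.4221]  x^+=[-1.0138, 2.6635]  P^+=[0.2732 -0.0036; -0.0036 0.2550]
step 3: x^-=[-1.2837, 2.1512]  P^-=[0.6802 0.0682; 0.0682 0.5261]  S=[1.1342 0.2522; 0.2522 1.0166]  K=[0.6109 -0.0175; -0.0008 0.5245]  nu=[1.6456, -2.2328]  x^+=[-0.2393, 0.9789]  P^+=[0.2621 -0.0027; -0.0027 0.2467]

innov = [1.6456, -2.2328]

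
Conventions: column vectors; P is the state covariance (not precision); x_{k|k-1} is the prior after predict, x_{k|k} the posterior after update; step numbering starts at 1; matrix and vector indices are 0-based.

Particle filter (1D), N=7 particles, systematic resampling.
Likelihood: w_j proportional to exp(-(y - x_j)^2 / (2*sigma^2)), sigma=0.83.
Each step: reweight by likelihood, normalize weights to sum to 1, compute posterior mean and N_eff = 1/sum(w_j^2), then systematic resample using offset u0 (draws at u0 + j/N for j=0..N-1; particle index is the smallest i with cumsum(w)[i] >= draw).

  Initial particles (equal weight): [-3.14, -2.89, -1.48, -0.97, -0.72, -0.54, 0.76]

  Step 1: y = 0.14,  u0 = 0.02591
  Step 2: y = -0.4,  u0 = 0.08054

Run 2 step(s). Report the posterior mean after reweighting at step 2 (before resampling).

step 1: w=[0.0002, 0.0005, 0.0569, 0.1563, 0.2235, 0.2733, 0.2893]  mean=-0.3265  Neff=4.2369  idx=[2, 3, 4, 5, 5, 6, 6]
step 2: w=[0.0880, 0.1621, 0.1905, 0.2024, 0.2024, 0.0773, 0.0773]  mean=-0.5258  Neff=6.0907  idx=[0, 1, 2, 3, 4, 4, 6]

post_mean = -0.5258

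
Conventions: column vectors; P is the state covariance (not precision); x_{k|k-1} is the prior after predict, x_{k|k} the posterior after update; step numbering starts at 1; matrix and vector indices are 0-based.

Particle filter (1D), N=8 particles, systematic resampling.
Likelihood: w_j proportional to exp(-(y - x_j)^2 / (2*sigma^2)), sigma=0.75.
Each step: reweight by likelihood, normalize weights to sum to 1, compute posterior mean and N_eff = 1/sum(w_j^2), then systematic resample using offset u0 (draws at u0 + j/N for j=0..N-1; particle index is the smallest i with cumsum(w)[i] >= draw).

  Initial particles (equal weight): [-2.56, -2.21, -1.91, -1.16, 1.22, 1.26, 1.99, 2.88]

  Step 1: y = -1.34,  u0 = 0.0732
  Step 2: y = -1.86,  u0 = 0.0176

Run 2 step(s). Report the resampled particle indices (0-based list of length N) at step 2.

step 1: w=[0.1064, 0.2039, 0.2993, 0.3882, 0.0012, 0.0010, 0.0000, 0.0000]  mean=-1.7423  Neff=3.4108  idx=[0, 1, 2, 2, 2, 3, 3, 3]
step 2: w=[0.0999, 0.1384, 0.1540, 0.1540, 0.1540, 0.0999, 0.0999, 0.0999]  mean=-1.7917  Neff=7.6784  idx=[0, 1, 2, 3, 3, 4, 5, 6]

resampled_idx = [0, 1, 2, 3, 3, 4, 5, 6]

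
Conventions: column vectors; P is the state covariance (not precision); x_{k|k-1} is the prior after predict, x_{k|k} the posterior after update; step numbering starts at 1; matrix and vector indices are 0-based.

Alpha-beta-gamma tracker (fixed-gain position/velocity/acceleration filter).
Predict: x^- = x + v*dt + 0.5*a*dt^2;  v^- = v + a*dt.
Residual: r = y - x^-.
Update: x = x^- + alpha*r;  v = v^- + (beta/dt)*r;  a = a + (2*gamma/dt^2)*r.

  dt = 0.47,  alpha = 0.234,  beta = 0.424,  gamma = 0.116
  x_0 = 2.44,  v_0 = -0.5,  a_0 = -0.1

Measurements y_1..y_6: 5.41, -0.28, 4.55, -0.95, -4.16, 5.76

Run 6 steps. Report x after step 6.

step 1: x_pred=2.1940  r=3.2160  x^+=2.9465  v^+=2.3543  a^+=3.2776
step 2: x_pred=4.4150  r=-4.6950  x^+=3.3164  v^+=-0.3407  a^+=-1.6533
step 3: x_pred=2.9736  r=1.5764  x^+=3.3425  v^+=0.3043  a^+=0.0023
step 4: x_pred=3.4858  r=-4.4358  x^+=2.4478  v^+=-3.6963  a^+=-4.6564
step 5: x_pred=0.1962  r=-4.3562  x^+=-0.8231  v^+=-9.8147  a^+=-9.2315
step 6: x_pred=-6.4556  r=12.2156  x^+=-3.5972  v^+=-3.1334  a^+=3.5979

x_post = -3.5972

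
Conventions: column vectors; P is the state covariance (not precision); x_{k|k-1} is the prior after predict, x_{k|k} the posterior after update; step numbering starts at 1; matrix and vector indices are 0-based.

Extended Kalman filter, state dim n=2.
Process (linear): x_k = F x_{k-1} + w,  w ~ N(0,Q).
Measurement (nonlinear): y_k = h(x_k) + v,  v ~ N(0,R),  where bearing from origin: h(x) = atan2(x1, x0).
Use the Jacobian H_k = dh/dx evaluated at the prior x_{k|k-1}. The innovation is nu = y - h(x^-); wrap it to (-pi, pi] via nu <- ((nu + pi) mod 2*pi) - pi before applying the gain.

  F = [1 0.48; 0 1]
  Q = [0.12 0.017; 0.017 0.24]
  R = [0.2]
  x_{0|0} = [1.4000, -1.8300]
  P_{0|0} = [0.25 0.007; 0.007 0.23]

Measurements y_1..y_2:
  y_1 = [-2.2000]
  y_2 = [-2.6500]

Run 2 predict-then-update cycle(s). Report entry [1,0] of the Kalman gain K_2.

step 1: x^-=[0.5216, -1.8300]  P^-=[0.4297 0.1344; 0.1344 0.4700]  H_jac=[0.5054 0.1440]  S=[0.3391]  K=[0.6976; 0.4000]  nu=[-0.9069]  x^+=[-0.1110, -2.1927]  P^+=[0.2647 0.0398; 0.0398 0.4158]
step 2: x^-=[-1.1635, -2.1927]  P^-=[0.5187 0.2563; 0.2563 0.6558]  H_jac=[0.3559 -0.1888]  S=[0.2546]  K=[0.5348; -0.1280]  nu=[-0.5914]  x^+=[-1.4798, -2.1170]  P^+=[0.4459 0.2738; 0.2738 0.6516]

K[1,0] = -0.1280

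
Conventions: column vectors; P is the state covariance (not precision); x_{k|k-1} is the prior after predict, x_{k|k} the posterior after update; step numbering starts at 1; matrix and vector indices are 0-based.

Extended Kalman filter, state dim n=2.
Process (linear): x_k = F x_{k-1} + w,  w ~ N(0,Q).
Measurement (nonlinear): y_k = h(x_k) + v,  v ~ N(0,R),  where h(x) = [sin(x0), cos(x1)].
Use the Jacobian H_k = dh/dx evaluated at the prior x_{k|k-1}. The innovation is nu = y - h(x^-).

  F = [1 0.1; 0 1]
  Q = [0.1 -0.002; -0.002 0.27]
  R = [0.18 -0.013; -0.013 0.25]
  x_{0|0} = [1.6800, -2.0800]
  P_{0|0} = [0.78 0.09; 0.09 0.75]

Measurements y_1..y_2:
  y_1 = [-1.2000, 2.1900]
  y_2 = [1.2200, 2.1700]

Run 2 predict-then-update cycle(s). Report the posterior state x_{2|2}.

step 1: x^-=[1.4720, -2.0800]  P^-=[0.9055 0.1630; 0.1630 1.0200]  H_jac=[0.0986 0.0000; 0.0000 0.8731]  S=[0.1888 0.0010; 0.0010 1.0276]  K=[0.4723 0.1380; 0.0804 0.8666]  nu=[-2.1951, 2.6775]  x^+=[0.8048, 0.0638]  P^+=[0.8437 0.0325; 0.0325 0.2469]
step 2: x^-=[0.8112, 0.0638]  P^-=[0.9526 0.0552; 0.0552 0.5169]  H_jac=[0.6886 0.0000; 0.0000 -0.0638]  S=[0.6317 -0.0154; -0.0154 0.2521]  K=[1.0396 0.0496; 0.0570 -0.1273]  nu=[0.4949, 1.1720]  x^+=[1.3839, -0.0571]  P^+=[0.2708 0.0173; 0.0173 0.5106]

x_post = [1.3839, -0.0571]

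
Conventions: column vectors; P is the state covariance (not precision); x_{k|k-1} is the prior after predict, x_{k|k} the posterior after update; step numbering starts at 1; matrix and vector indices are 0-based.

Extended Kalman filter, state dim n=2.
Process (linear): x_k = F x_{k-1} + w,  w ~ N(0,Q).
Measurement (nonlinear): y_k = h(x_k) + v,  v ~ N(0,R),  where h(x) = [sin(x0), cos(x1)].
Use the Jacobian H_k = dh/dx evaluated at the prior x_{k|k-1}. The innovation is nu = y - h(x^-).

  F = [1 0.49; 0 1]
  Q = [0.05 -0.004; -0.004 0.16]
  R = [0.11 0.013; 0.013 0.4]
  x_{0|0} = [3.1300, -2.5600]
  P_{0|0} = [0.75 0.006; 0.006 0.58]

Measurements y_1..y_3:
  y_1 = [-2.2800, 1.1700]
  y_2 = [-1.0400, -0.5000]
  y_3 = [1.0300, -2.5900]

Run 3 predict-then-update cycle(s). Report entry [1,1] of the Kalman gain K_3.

step 1: x^-=[1.8756, -2.5600]  P^-=[0.9451 0.2862; 0.2862 0.7400]  H_jac=[-0.3001 0.0000; 0.0000 0.5494]  S=[0.1951 -0.0342; -0.0342 0.6233]  K=[-1.4231 0.1742; -0.3291 0.6341]  nu=[-3.2339, 2.0056]  x^+=[6.8273, -0.2239]  P^+=[0.5141 0.0932; 0.0932 0.4539]
step 2: x^-=[6.7175, -0.2239]  P^-=[0.7644 0.3116; 0.3116 0.6139]  H_jac=[0.9071 0.0000; 0.0000 0.2221]  S=[0.7390 0.0758; 0.0758 0.4303]  K=[0.9387 -0.0045; 0.3564 0.2541]  nu=[-1.4608, -1.4750]  x^+=[5.3528, -1.1194]  P^+=[0.1138 0.0469; 0.0469 0.4786]
step 3: x^-=[4.8043, -1.1194]  P^-=[0.3246 0.2774; 0.2774 0.6386]  H_jac=[0.0918 0.0000; 0.0000 0.8998]  S=[0.1127 0.0359; 0.0359 0.9171]  K=[0.1799 0.2651; 0.0266 0.6255]  nu=[2.0258, -3.0262]  x^+=[4.3665, -2.9585]  P^+=[0.2531 0.1204; 0.1204 0.2784]

K[1,1] = 0.6255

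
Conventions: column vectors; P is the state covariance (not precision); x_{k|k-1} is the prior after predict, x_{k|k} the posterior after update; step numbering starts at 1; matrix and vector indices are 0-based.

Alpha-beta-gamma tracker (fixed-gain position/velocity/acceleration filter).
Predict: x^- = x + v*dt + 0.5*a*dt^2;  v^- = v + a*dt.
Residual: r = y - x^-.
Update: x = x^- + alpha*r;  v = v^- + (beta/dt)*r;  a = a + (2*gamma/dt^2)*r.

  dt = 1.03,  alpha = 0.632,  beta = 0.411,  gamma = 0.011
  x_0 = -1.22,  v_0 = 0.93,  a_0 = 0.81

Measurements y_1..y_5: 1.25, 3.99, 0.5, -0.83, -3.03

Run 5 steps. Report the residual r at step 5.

resid = -4.3002

step 1: x_pred=0.1676  r=1.0824  x^+=0.8517  v^+=2.1962  a^+=0.8324
step 2: x_pred=3.5553  r=0.4347  x^+=3.8300  v^+=3.2271  a^+=0.8415
step 3: x_pred=7.6003  r=-7.1003  x^+=3.1129  v^+=1.2606  a^+=0.6942
step 4: x_pred=4.7795  r=-5.6095  x^+=1.2343  v^+=-0.2628  a^+=0.5779
step 5: x_pred=1.2702  r=-4.3002  x^+=-1.4475  v^+=-1.3834  a^+=0.4887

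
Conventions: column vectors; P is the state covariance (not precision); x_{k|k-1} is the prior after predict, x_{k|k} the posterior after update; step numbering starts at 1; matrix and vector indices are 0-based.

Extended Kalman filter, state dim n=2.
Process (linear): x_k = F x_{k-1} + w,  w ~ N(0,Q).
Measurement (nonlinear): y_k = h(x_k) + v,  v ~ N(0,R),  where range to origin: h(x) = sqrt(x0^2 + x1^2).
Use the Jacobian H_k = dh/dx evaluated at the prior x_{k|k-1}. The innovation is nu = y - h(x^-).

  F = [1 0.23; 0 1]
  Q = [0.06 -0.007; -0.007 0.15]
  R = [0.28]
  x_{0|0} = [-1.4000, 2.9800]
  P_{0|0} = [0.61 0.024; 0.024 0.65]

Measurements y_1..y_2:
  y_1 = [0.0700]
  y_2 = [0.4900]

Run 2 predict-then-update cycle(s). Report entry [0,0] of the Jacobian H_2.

H_jac[0,0] = -0.5641

step 1: x^-=[-0.7146, 2.9800]  P^-=[0.7154 0.1665; 0.1665 0.8000]  H_jac=[-0.2332 0.9724]  S=[0.9999]  K=[-0.0049; 0.7392]  nu=[-2.9945]  x^+=[-0.6999, 0.7665]  P^+=[0.7154 0.1701; 0.1701 0.2536]
step 2: x^-=[-0.5236, 0.7665]  P^-=[0.8671 0.2215; 0.2215 0.4036]  H_jac=[-0.5641 0.8257]  S=[0.6248]  K=[-0.4901; 0.3335]  nu=[-0.4382]  x^+=[-0.3088, 0.6203]  P^+=[0.7170 0.3236; 0.3236 0.3341]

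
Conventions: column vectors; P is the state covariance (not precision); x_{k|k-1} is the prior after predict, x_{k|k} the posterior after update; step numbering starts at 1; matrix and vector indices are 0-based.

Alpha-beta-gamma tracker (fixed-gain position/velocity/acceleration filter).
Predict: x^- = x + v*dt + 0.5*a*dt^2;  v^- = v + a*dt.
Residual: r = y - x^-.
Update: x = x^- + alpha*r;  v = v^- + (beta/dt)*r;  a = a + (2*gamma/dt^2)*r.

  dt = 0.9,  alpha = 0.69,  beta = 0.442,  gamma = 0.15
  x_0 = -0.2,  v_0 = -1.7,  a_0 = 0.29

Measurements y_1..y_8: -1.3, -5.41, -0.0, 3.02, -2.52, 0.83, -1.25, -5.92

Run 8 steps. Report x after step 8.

step 1: x_pred=-1.6125  r=0.3125  x^+=-1.3969  v^+=-1.2855  a^+=0.4058
step 2: x_pred=-2.3895  r=-3.0205  x^+=-4.4736  v^+=-2.4037  a^+=-0.7129
step 3: x_pred=-6.9257  r=6.9257  x^+=-2.1470  v^+=0.3559  a^+=1.8521
step 4: x_pred=-1.0765  r=4.0965  x^+=1.7501  v^+=4.0347  a^+=3.3694
step 5: x_pred=6.7459  r=-9.2659  x^+=0.3524  v^+=2.5166  a^+=-0.0625
step 6: x_pred=2.5920  r=-1.7620  x^+=1.3762  v^+=1.5950  a^+=-0.7151
step 7: x_pred=2.5221  r=-3.7721  x^+=-0.0806  v^+=-0.9011  a^+=-2.1121
step 8: x_pred=-1.7470  r=-4.1730  x^+=-4.6264  v^+=-4.8514  a^+=-3.6577

x_post = -4.6264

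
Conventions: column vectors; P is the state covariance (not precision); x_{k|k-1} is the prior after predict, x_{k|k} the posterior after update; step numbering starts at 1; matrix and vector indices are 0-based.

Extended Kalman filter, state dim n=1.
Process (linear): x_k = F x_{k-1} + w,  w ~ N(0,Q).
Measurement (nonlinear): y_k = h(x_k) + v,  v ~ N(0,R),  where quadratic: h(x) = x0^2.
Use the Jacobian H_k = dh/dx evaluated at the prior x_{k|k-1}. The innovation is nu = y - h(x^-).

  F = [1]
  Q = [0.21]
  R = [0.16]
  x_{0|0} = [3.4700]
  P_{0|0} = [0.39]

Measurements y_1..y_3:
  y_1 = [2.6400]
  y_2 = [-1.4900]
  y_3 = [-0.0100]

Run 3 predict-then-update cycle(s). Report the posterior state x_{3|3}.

x_post = [0.4695]

step 1: x^-=[3.4700]  P^-=[0.6000]  H_jac=[6.9400]  S=[29.0582]  K=[0.1433]  nu=[-9.4009]  x^+=[2.1229]  P^+=[0.0033]
step 2: x^-=[2.1229]  P^-=[0.2133]  H_jac=[4.2457]  S=[4.0051]  K=[0.2261]  nu=[-5.9965]  x^+=[0.7669]  P^+=[0.0085]
step 3: x^-=[0.7669]  P^-=[0.2185]  H_jac=[1.5338]  S=[0.6741]  K=[0.4972]  nu=[-0.5982]  x^+=[0.4695]  P^+=[0.0519]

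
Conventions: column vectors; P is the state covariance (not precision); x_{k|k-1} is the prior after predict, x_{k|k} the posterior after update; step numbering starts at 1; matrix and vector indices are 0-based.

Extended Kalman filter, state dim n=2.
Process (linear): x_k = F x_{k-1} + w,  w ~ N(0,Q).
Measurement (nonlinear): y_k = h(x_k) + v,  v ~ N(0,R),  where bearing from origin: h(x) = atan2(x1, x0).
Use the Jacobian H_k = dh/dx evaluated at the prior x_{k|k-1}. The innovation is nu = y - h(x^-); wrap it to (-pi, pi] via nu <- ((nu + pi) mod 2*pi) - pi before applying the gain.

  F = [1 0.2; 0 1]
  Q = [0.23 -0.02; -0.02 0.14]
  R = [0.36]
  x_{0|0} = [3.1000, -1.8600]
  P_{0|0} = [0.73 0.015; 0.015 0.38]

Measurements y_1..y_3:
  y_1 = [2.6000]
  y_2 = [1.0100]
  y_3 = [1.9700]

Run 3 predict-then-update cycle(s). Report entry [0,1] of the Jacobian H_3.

step 1: x^-=[2.7280, -1.8600]  P^-=[0.9812 0.0710; 0.0710 0.5200]  H_jac=[0.1706 0.2502]  S=[0.4272]  K=[0.4335; 0.3330]  nu=[-3.0848]  x^+=[1.3908, -2.8871]  P^+=[0.9009 0.0093; 0.0093 0.4726]
step 2: x^-=[0.8134, -2.8871]  P^-=[1.1536 0.0839; 0.0839 0.6126]  H_jac=[0.3209 0.0904]  S=[0.4887]  K=[0.7730; 0.1684]  nu=[2.3062]  x^+=[2.5962, -2.4987]  P^+=[0.8615 0.0202; 0.0202 0.5988]
step 3: x^-=[2.0964, -2.4987]  P^-=[1.1236 0.1200; 0.1200 0.7388]  H_jac=[0.2349 0.1971]  S=[0.4618]  K=[0.6227; 0.3763]  nu=[2.8427]  x^+=[3.8666, -1.4290]  P^+=[0.9445 0.0118; 0.0118 0.6734]

H_jac[0,1] = 0.1971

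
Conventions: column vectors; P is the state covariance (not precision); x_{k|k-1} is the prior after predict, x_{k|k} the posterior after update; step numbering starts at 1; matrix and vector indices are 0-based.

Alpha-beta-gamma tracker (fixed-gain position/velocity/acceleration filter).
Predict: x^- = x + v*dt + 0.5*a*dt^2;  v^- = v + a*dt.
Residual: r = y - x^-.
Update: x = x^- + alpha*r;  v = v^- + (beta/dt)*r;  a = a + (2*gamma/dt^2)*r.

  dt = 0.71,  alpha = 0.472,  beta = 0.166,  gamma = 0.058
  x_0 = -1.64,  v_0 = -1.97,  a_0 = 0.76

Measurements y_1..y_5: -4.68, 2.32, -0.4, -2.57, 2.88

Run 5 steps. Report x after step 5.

x_post = 2.0440

step 1: x_pred=-2.8471  r=-1.8329  x^+=-3.7123  v^+=-1.8589  a^+=0.3382
step 2: x_pred=-4.9468  r=7.2668  x^+=-1.5169  v^+=0.0802  a^+=2.0104
step 3: x_pred=-0.9532  r=0.5532  x^+=-0.6921  v^+=1.6370  a^+=2.1377
step 4: x_pred=1.0090  r=-3.5790  x^+=-0.6803  v^+=2.3180  a^+=1.3142
step 5: x_pred=1.2967  r=1.5833  x^+=2.0440  v^+=3.6212  a^+=1.6785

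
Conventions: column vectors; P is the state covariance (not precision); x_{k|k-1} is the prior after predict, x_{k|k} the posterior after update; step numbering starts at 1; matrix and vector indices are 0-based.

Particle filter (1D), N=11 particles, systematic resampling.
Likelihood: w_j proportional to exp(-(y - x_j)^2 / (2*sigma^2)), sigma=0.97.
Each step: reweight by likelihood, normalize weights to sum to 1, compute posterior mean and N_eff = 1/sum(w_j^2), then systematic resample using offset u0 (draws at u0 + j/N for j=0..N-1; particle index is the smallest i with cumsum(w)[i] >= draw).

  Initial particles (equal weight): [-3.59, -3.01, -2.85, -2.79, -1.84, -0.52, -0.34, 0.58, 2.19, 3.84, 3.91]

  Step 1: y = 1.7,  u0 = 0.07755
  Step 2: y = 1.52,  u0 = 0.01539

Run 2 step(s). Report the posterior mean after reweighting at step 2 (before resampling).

step 1: w=[0.0000, 0.0000, 0.0000, 0.0000, 0.0007, 0.0419, 0.0630, 0.2951, 0.5059, 0.0504, 0.0429]  mean=1.5959  Neff=2.8314  idx=[6, 7, 7, 7, 8, 8, 8, 8, 8, 8, 10]
step 2: w=[0.0234, 0.0918, 0.0918, 0.0918, 0.1157, 0.1157, 0.1157, 0.1157, 0.1157, 0.1157, 0.0071]  mean=1.6995  Neff=9.4172  idx=[0, 1, 2, 3, 4, 5, 6, 7, 7, 8, 9]

post_mean = 1.6995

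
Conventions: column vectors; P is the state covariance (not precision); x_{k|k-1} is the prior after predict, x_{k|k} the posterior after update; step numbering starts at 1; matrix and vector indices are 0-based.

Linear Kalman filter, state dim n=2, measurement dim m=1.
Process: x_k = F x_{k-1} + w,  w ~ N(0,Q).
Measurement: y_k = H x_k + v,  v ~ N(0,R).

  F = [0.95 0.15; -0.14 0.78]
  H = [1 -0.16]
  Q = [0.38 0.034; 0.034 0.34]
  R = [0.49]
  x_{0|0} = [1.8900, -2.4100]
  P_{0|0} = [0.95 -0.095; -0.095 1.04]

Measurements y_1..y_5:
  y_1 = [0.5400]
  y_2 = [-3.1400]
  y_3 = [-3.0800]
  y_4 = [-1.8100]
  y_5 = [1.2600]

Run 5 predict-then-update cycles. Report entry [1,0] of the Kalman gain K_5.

step 1: x^-=[1.4340, -2.1444]  P^-=[1.2337 -0.0391; -0.0391 1.0121]  S=[1.7621]  K=[0.7037; -0.1141]  nu=[-1.2371]  x^+=[0.5635, -2.0033]  P^+=[0.3612 0.1024; 0.1024 0.9892]
step 2: x^-=[0.2348, -1.6414]  P^-=[0.7574 0.1754; 0.1754 0.9265]  S=[1.2150]  K=[0.6003; 0.0224]  nu=[-3.6374]  x^+=[-1.9487, -1.7228]  P^+=[0.3196 0.1591; 0.1591 0.9259]
step 3: x^-=[-2.1097, -1.0709]  P^-=[0.7346 0.2144; 0.2144 0.8749]  S=[1.1784]  K=[0.5943; 0.0631]  nu=[-1.1417]  x^+=[-2.7881, -1.1430]  P^+=[0.3184 0.1702; 0.1702 0.8702]
step 4: x^-=[-2.8202, -0.5012]  P^-=[0.7355 0.2160; 0.2160 0.8385]  S=[1.1778]  K=[0.5951; 0.0695]  nu=[0.9300]  x^+=[-2.2668, -0.4366]  P^+=[0.3184 0.1673; 0.1673 0.8328]
step 5: x^-=[-2.2189, -0.0232]  P^-=[0.7337 0.2095; 0.2095 0.8164]  S=[1.1776]  K=[0.5946; 0.0670]  nu=[3.4752]  x^+=[-0.1525, 0.2097]  P^+=[0.3174 0.1626; 0.1626 0.8111]

K[1,0] = 0.0670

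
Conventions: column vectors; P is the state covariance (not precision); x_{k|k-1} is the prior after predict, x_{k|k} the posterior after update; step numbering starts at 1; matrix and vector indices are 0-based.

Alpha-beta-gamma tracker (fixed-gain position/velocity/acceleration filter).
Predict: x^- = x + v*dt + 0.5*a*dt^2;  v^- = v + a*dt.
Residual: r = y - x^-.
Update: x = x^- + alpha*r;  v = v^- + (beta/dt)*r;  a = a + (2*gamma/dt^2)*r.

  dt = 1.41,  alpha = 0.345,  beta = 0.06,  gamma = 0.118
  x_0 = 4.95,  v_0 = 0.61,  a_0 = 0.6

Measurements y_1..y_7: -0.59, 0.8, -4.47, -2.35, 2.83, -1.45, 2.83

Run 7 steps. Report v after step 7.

v_post = -3.6071

step 1: x_pred=6.4065  r=-6.9965  x^+=3.9927  v^+=1.1583  a^+=-0.2305
step 2: x_pred=5.3967  r=-4.5967  x^+=3.8109  v^+=0.6376  a^+=-0.7762
step 3: x_pred=3.9383  r=-8.4083  x^+=1.0375  v^+=-0.8146  a^+=-1.7743
step 4: x_pred=-1.8749  r=-0.4751  x^+=-2.0388  v^+=-3.3366  a^+=-1.8307
step 5: x_pred=-8.5633  r=11.3933  x^+=-4.6326  v^+=-5.4331  a^+=-0.4783
step 6: x_pred=-12.7687  r=11.3187  x^+=-8.8637  v^+=-5.6258  a^+=0.8653
step 7: x_pred=-15.9359  r=18.7659  x^+=-9.4617  v^+=-3.6071  a^+=3.0930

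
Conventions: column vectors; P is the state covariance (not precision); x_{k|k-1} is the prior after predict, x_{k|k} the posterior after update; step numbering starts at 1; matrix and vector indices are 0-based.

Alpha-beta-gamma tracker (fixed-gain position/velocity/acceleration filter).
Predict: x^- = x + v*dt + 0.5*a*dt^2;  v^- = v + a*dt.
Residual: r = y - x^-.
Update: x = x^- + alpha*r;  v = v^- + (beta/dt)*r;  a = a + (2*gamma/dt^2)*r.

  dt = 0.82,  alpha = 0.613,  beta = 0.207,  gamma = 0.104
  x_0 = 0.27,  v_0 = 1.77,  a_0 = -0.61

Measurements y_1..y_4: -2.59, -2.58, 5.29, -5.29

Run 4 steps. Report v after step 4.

v_post = -2.0448

step 1: x_pred=1.5163  r=-4.1063  x^+=-1.0009  v^+=0.2332  a^+=-1.8802
step 2: x_pred=-1.4418  r=-1.1382  x^+=-2.1395  v^+=-1.5959  a^+=-2.2323
step 3: x_pred=-4.1987  r=9.4887  x^+=1.6179  v^+=-1.0311  a^+=0.7029
step 4: x_pred=1.0086  r=-6.2986  x^+=-2.8524  v^+=-2.0448  a^+=-1.2455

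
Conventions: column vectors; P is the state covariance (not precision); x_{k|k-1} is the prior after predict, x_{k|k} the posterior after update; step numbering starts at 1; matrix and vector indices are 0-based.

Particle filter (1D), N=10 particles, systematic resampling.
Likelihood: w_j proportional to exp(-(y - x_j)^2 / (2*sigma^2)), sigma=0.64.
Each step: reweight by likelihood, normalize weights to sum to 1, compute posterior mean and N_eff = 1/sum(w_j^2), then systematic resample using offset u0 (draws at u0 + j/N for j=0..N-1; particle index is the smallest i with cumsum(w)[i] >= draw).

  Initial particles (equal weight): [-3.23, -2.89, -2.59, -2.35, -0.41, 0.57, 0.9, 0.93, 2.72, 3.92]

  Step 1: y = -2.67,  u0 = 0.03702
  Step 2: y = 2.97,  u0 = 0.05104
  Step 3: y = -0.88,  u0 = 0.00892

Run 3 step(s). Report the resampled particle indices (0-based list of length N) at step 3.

resampled_idx = [0, 1, 2, 3, 4, 5, 6, 7, 8, 9]

step 1: w=[0.1948, 0.2692, 0.2834, 0.2521, 0.0006, 0.0000, 0.0000, 0.0000, 0.0000, 0.0000]  mean=-2.7337  Neff=3.9330  idx=[0, 0, 1, 1, 1, 2, 2, 2, 3, 3]
step 2: w=[0.0000, 0.0000, 0.0003, 0.0003, 0.0003, 0.0194, 0.0194, 0.0194, 0.4704, 0.4704]  mean=-2.3645  Neff=2.2536  idx=[7, 8, 8, 8, 8, 9, 9, 9, 9, 9]
step 3: w=[0.0419, 0.1065, 0.1065, 0.1065, 0.1065, 0.1065, 0.1065, 0.1065, 0.1065, 0.1065]  mean=-2.3601  Neff=9.6389  idx=[0, 1, 2, 3, 4, 5, 6, 7, 8, 9]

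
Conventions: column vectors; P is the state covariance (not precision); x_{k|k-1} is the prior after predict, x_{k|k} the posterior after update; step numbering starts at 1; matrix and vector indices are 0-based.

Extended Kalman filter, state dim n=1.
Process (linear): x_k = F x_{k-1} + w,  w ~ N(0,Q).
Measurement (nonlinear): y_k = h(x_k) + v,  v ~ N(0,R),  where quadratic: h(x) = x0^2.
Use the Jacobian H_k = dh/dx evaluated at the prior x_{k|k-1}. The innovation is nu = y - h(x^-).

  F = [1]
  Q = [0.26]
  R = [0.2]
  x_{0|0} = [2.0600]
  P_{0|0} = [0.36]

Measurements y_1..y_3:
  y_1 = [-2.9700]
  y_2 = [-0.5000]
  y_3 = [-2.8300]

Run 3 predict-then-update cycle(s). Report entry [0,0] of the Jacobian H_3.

H_jac[0,0] = -0.0170

step 1: x^-=[2.0600]  P^-=[0.6200]  H_jac=[4.1200]  S=[10.7241]  K=[0.2382]  nu=[-7.2136]  x^+=[0.3418]  P^+=[0.0116]
step 2: x^-=[0.3418]  P^-=[0.2716]  H_jac=[0.6836]  S=[0.3269]  K=[0.5679]  nu=[-0.6168]  x^+=[-0.0085]  P^+=[0.1662]
step 3: x^-=[-0.0085]  P^-=[0.4262]  H_jac=[-0.0170]  S=[0.2001]  K=[-0.0362]  nu=[-2.8301]  x^+=[0.0938]  P^+=[0.4259]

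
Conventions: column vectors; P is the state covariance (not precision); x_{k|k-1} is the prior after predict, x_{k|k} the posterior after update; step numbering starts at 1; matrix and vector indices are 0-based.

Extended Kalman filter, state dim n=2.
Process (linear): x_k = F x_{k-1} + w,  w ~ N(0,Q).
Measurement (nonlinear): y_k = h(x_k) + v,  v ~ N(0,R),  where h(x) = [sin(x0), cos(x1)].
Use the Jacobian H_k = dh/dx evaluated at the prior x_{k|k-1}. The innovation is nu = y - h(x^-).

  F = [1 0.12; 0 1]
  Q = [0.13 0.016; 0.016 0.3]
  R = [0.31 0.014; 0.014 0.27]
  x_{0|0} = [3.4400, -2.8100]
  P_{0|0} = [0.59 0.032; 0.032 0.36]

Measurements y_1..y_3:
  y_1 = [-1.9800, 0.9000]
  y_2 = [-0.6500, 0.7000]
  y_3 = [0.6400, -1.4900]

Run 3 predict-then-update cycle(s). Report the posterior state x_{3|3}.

x_post = [3.3727, -2.4618]

step 1: x^-=[3.1028, -2.8100]  P^-=[0.7329 0.0912; 0.0912 0.6600]  H_jac=[-0.9992 0.0000; 0.0000 0.3255]  S=[1.0418 -0.0157; -0.0157 0.3399]  K=[-0.7021 0.0550; -0.0780 0.6284]  nu=[-2.0188, 1.8455]  x^+=[4.6217, -1.4927]  P^+=[0.2171 0.0154; 0.0154 0.5179]
step 2: x^-=[4.4426, -1.4927]  P^-=[0.3582 0.0935; 0.0935 0.8179]  H_jac=[-0.2665 0.0000; 0.0000 0.9969]  S=[0.3354 -0.0109; -0.0109 1.0829]  K=[-0.2819 0.0833; -0.0500 0.7525]  nu=[0.3138, 0.6219]  x^+=[4.4059, -1.0404]  P^+=[0.3235 0.0186; 0.0186 0.2031]
step 3: x^-=[4.2811, -1.0404]  P^-=[0.4609 0.0590; 0.0590 0.5031]  H_jac=[-0.4181 0.0000; 0.0000 0.8626]  S=[0.3906 -0.0073; -0.0073 0.6443]  K=[-0.4920 0.0734; -0.0506 0.6729]  nu=[1.5484, -1.9959]  x^+=[3.3727, -2.4618]  P^+=[0.3624 0.0150; 0.0150 0.2098]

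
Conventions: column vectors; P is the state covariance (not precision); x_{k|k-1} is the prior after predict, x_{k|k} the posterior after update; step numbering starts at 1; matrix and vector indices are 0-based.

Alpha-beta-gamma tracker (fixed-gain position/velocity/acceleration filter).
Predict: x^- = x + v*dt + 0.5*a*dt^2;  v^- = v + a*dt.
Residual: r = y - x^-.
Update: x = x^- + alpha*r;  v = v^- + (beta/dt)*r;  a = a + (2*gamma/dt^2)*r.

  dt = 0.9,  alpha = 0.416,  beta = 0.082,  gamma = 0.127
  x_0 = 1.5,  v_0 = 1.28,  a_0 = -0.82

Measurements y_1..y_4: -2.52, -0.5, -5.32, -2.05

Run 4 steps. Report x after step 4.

x_post = -6.2084

step 1: x_pred=2.3199  r=-4.8399  x^+=0.3065  v^+=0.1010  a^+=-2.3377
step 2: x_pred=-0.5493  r=0.0493  x^+=-0.5288  v^+=-1.9984  a^+=-2.3222
step 3: x_pred=-3.2679  r=-2.0521  x^+=-4.1216  v^+=-4.2754  a^+=-2.9657
step 4: x_pred=-9.1705  r=7.1205  x^+=-6.2084  v^+=-6.2958  a^+=-0.7329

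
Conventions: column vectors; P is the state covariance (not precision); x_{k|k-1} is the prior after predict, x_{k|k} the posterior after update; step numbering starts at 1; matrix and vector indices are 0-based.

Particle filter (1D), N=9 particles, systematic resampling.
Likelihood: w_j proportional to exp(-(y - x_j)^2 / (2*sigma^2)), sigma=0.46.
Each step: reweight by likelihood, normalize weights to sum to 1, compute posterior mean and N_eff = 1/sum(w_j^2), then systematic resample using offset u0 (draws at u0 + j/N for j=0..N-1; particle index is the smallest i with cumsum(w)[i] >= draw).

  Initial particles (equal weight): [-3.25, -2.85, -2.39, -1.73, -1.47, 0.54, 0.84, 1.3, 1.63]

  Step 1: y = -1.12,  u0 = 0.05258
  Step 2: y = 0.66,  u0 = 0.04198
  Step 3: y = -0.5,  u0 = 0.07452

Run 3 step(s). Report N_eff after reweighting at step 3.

N_eff = 9.0000

step 1: w=[0.0000, 0.0007, 0.0186, 0.3493, 0.6300, 0.0013, 0.0001, 0.0000, 0.0000]  mean=-1.5762  Neff=1.9258  idx=[3, 3, 3, 4, 4, 4, 4, 4, 4]
step 2: w=[0.0101, 0.0101, 0.0101, 0.1616, 0.1616, 0.1616, 0.1616, 0.1616, 0.1616]  mean=-1.4778  Neff=6.3669  idx=[3, 3, 4, 5, 5, 6, 7, 7, 8]
step 3: w=[0.1111, 0.1111, 0.1111, 0.1111, 0.1111, 0.1111, 0.1111, 0.1111, 0.1111]  mean=-1.4700  Neff=9.0000  idx=[0, 1, 2, 3, 4, 5, 6, 7, 8]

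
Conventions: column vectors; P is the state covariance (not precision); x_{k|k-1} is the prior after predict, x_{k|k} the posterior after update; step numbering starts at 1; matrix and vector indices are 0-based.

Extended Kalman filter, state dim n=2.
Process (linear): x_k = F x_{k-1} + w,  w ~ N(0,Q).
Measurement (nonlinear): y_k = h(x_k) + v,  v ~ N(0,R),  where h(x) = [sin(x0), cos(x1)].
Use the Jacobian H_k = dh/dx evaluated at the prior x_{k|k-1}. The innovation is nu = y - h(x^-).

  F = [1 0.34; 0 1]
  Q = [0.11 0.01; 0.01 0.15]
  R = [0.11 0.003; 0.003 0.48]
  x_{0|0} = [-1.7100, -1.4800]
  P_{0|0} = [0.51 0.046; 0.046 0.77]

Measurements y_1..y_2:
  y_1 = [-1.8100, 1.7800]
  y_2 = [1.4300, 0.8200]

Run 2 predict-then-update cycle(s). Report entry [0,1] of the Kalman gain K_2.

K[0,1] = 0.0263

step 1: x^-=[-2.2132, -1.4800]  P^-=[0.7403 0.3178; 0.3178 0.9200]  H_jac=[-0.5991 0.0000; 0.0000 0.9959]  S=[0.3757 -0.1866; -0.1866 1.3924]  K=[-1.1437 0.0740; -0.1928 0.6322]  nu=[-1.0093, 1.6893]  x^+=[-0.9338, -0.2175]  P^+=[0.2096 0.0322; 0.0322 0.3041]
step 2: x^-=[-1.0077, -0.2175]  P^-=[0.3767 0.1456; 0.1456 0.4541]  H_jac=[0.5338 0.0000; 0.0000 0.2158]  S=[0.2173 0.0198; 0.0198 0.5011]  K=[0.9228 0.0263; 0.3411 0.1821]  nu=[2.2756, -0.1564]  x^+=[1.0881, 0.5302]  P^+=[0.1903 0.0713; 0.0713 0.4098]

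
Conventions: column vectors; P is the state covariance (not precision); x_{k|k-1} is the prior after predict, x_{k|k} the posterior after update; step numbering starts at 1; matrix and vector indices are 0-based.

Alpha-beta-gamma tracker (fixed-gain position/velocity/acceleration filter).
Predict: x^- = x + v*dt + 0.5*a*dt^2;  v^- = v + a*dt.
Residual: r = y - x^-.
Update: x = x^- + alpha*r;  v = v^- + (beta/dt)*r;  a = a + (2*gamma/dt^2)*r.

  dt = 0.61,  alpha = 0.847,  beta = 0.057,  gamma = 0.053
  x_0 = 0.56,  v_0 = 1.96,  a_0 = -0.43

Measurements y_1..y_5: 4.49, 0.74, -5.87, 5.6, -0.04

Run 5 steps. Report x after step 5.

x_post = 0.5133

step 1: x_pred=1.6756  r=2.8144  x^+=4.0594  v^+=1.9607  a^+=0.3717
step 2: x_pred=5.3246  r=-4.5846  x^+=1.4414  v^+=1.7591  a^+=-0.9343
step 3: x_pred=2.3406  r=-8.2106  x^+=-4.6138  v^+=0.4219  a^+=-3.2732
step 4: x_pred=-4.9654  r=10.5654  x^+=3.9835  v^+=-0.5875  a^+=-0.2635
step 5: x_pred=3.5761  r=-3.6161  x^+=0.5133  v^+=-1.0861  a^+=-1.2936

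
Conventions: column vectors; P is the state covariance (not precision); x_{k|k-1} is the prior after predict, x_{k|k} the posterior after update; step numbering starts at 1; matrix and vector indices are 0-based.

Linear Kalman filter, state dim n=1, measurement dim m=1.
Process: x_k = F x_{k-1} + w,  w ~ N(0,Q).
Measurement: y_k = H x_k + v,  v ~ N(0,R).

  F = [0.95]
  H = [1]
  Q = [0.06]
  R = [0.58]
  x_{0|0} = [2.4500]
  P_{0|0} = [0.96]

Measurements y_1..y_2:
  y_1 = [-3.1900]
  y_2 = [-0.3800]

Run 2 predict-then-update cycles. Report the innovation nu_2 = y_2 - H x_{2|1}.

step 1: x^-=[2.3275]  P^-=[0.9264]  S=[1.5064]  K=[0.6150]  nu=[-5.5175]  x^+=[-1.0656]  P^+=[0.3567]
step 2: x^-=[-1.0123]  P^-=[0.3819]  S=[0.9619]  K=[0.3970]  nu=[0.6323]  x^+=[-0.7613]  P^+=[0.2303]

innov = [0.6323]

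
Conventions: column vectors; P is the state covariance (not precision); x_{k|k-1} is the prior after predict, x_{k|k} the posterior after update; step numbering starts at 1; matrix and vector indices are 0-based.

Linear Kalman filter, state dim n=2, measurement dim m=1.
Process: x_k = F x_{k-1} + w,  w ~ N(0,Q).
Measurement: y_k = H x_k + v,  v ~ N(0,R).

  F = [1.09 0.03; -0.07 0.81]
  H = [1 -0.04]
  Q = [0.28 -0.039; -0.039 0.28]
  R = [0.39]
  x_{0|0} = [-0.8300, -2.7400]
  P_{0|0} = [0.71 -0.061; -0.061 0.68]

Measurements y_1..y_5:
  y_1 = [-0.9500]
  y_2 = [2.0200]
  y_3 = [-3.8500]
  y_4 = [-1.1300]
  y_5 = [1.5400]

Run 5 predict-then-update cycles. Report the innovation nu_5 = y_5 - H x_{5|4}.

step 1: x^-=[-0.9869, -2.1613]  P^-=[1.1202 -0.1304; -0.1304 0.7365]  S=[1.5218]  K=[0.7395; -0.1050]  nu=[-0.0496]  x^+=[-1.0235, -2.1561]  P^+=[0.2879 -0.0122; -0.0122 0.7198]
step 2: x^-=[-1.1803, -1.6748]  P^-=[0.6219 -0.0542; -0.0542 0.7550]  S=[1.0175]  K=[0.6134; -0.0830]  nu=[3.1334]  x^+=[0.7416, -1.9347]  P^+=[0.2391 -0.0024; -0.0024 0.7480]
step 3: x^-=[0.7503, -1.6190]  P^-=[0.5646 -0.0412; -0.0412 0.7722]  S=[0.9591]  K=[0.5904; -0.0752]  nu=[-4.6651]  x^+=[-2.0039, -1.2684]  P^+=[0.2303 0.0014; 0.0014 0.7668]
step 4: x^-=[-2.2223, -0.8871]  P^-=[0.5544 -0.0367; -0.0367 0.7841]  S=[0.9486]  K=[0.5860; -0.0718]  nu=[1.0568]  x^+=[-1.6030, -0.9630]  P^+=[0.2287 0.0032; 0.0032 0.7792]
step 5: x^-=[-1.7762, -0.6678]  P^-=[0.5526 -0.0347; -0.0347 0.7920]  S=[0.9466]  K=[0.5852; -0.0701]  nu=[3.2894]  x^+=[0.1488, -0.8985]  P^+=[0.2284 0.0041; 0.0041 0.7873]

innov = [3.2894]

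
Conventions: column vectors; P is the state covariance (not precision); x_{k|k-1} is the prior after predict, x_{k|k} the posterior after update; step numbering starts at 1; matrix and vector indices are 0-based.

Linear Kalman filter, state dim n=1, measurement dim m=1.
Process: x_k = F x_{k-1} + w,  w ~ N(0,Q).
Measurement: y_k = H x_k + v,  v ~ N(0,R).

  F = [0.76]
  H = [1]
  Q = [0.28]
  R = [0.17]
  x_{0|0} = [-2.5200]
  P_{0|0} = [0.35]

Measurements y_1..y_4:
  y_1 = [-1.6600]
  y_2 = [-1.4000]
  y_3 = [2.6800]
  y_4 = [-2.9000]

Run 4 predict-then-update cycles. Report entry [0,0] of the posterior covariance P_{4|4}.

P_post[0,0] = 0.1140

step 1: x^-=[-1.9152]  P^-=[0.4822]  S=[0.6522]  K=[0.7393]  nu=[0.2552]  x^+=[-1.7265]  P^+=[0.1257]
step 2: x^-=[-1.3122]  P^-=[0.3526]  S=[0.5226]  K=[0.6747]  nu=[-0.0878]  x^+=[-1.3714]  P^+=[0.1147]
step 3: x^-=[-1.0423]  P^-=[0.3463]  S=[0.5163]  K=[0.6707]  nu=[3.7223]  x^+=[1.4543]  P^+=[0.1140]
step 4: x^-=[1.1052]  P^-=[0.3459]  S=[0.5159]  K=[0.6705]  nu=[-4.0052]  x^+=[-1.5801]  P^+=[0.1140]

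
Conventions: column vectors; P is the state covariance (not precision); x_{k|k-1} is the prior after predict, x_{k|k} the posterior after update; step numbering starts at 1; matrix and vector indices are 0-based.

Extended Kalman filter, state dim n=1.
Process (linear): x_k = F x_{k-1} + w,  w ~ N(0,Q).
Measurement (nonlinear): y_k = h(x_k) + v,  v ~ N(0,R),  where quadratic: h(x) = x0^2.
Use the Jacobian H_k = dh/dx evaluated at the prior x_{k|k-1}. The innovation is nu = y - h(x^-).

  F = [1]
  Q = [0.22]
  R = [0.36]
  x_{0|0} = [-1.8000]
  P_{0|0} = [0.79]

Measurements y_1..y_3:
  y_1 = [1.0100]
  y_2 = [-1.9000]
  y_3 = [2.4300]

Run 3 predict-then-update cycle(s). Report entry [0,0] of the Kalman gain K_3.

K[0,0] = -0.1279

step 1: x^-=[-1.8000]  P^-=[1.0100]  H_jac=[-3.6000]  S=[13.4496]  K=[-0.2703]  nu=[-2.2300]  x^+=[-1.1971]  P^+=[0.0270]
step 2: x^-=[-1.1971]  P^-=[0.2470]  H_jac=[-2.3943]  S=[1.7761]  K=[-0.3330]  nu=[-3.3331]  x^+=[-0.0872]  P^+=[0.0501]
step 3: x^-=[-0.0872]  P^-=[0.2701]  H_jac=[-0.1743]  S=[0.3682]  K=[-0.1279]  nu=[2.4224]  x^+=[-0.3970]  P^+=[0.2640]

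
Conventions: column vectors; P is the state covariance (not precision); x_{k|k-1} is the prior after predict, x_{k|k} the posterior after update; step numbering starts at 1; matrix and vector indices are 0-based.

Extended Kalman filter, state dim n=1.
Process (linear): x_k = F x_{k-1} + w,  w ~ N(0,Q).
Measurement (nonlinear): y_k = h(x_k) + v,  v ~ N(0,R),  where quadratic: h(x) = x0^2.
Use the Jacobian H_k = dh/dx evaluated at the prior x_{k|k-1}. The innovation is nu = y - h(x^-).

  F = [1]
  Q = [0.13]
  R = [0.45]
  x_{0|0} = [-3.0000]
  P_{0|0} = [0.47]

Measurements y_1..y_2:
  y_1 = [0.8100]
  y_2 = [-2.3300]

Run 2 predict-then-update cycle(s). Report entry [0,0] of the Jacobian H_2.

H_jac[0,0] = -3.3257

step 1: x^-=[-3.0000]  P^-=[0.6000]  H_jac=[-6.0000]  S=[22.0500]  K=[-0.1633]  nu=[-8.1900]  x^+=[-1.6629]  P^+=[0.0122]
step 2: x^-=[-1.6629]  P^-=[0.1422]  H_jac=[-3.3257]  S=[2.0233]  K=[-0.2338]  nu=[-5.0951]  x^+=[-0.4716]  P^+=[0.0316]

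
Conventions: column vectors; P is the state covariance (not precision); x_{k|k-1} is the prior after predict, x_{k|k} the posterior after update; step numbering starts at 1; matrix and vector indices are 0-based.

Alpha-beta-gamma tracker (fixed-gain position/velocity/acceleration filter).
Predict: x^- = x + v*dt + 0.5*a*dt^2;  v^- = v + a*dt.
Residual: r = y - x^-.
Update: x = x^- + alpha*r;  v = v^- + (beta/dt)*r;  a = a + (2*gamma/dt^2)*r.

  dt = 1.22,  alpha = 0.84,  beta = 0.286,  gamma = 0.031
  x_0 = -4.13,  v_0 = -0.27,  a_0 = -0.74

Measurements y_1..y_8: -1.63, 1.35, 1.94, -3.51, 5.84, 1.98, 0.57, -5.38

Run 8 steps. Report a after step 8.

a_post = -0.4267

step 1: x_pred=-5.0101  r=3.3801  x^+=-2.1708  v^+=-0.3804  a^+=-0.5992
step 2: x_pred=-3.0808  r=4.4308  x^+=0.6411  v^+=-0.0727  a^+=-0.4146
step 3: x_pred=0.2438  r=1.6962  x^+=1.6686  v^+=-0.1809  a^+=-0.3440
step 4: x_pred=1.1919  r=-4.7019  x^+=-2.7577  v^+=-1.7028  a^+=-0.5398
step 5: x_pred=-5.2369  r=11.0769  x^+=4.0677  v^+=0.2353  a^+=-0.0784
step 6: x_pred=4.2964  r=-2.3164  x^+=2.3506  v^+=-0.4034  a^+=-0.1749
step 7: x_pred=1.7283  r=-1.1583  x^+=0.7553  v^+=-0.8883  a^+=-0.2232
step 8: x_pred=-0.4945  r=-4.8855  x^+=-4.5983  v^+=-2.3059  a^+=-0.4267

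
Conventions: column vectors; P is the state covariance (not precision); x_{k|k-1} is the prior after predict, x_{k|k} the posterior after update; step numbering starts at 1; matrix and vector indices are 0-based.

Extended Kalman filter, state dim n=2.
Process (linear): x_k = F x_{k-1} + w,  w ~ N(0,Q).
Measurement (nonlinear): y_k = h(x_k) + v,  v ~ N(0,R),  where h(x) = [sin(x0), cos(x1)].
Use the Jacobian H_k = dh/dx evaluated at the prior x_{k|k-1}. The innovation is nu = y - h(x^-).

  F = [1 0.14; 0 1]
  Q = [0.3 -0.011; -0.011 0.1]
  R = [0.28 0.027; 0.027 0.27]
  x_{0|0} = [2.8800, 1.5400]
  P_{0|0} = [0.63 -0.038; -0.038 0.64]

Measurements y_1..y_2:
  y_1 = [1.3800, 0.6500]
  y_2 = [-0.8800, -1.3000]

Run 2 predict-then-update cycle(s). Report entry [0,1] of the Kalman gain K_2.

step 1: x^-=[3.0956, 1.5400]  P^-=[0.9319 0.0406; 0.0406 0.7400]  H_jac=[-0.9989 0.0000; 0.0000 -0.9995]  S=[1.2099 0.0675; 0.0675 1.0093]  K=[-0.7700 0.0113; 0.0074 -0.7333]  nu=[1.3340, 0.6192]  x^+=[2.0754, 1.0958]  P^+=[0.2155 0.0177; 0.0177 0.1979]
step 2: x^-=[2.2288, 1.0958]  P^-=[0.5244 0.0344; 0.0344 0.2979]  H_jac=[-0.6115 0.0000; 0.0000 -0.8893]  S=[0.4761 0.0457; 0.0457 0.5056]  K=[-0.6736 0.0003; 0.0061 -0.5245]  nu=[-1.6712, -1.7573]  x^+=[3.3539, 2.0073]  P^+=[0.3084 0.0203; 0.0203 0.1591]

K[0,1] = 0.0003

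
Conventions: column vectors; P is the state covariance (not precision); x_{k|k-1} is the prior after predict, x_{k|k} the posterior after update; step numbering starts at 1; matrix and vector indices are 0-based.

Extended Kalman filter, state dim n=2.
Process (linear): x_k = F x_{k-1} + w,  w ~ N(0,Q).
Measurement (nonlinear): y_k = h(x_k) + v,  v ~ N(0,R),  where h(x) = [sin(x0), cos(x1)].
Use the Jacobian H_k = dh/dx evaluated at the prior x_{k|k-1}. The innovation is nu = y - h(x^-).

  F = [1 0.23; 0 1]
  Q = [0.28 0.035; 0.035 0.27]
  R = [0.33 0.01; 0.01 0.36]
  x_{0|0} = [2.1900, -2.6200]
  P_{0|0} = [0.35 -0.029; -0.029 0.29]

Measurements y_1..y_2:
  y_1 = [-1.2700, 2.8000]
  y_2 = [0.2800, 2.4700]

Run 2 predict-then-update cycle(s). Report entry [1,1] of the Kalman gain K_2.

step 1: x^-=[1.5874, -2.6200]  P^-=[0.6320 0.0727; 0.0727 0.5600]  H_jac=[-0.0166 0.0000; 0.0000 0.4983]  S=[0.3302 0.0094; 0.0094 0.4990]  K=[-0.0339 0.0732; -0.0196 0.5595]  nu=[-2.2699, 3.6670]  x^+=[1.9328, -0.5238]  P^+=[0.6290 0.0522; 0.0522 0.4039]
step 2: x^-=[1.8123, -0.5238]  P^-=[0.9544 0.1801; 0.1801 0.6739]  H_jac=[-0.2392 0.0000; 0.0000 0.5002]  S=[0.3846 -0.0115; -0.0115 0.5286]  K=[-0.5888 0.1576; -0.0929 0.6356]  nu=[-0.6910, 1.6041]  x^+=[2.4719, 0.5600]  P^+=[0.8058 0.1016; 0.1016 0.4556]

K[1,1] = 0.6356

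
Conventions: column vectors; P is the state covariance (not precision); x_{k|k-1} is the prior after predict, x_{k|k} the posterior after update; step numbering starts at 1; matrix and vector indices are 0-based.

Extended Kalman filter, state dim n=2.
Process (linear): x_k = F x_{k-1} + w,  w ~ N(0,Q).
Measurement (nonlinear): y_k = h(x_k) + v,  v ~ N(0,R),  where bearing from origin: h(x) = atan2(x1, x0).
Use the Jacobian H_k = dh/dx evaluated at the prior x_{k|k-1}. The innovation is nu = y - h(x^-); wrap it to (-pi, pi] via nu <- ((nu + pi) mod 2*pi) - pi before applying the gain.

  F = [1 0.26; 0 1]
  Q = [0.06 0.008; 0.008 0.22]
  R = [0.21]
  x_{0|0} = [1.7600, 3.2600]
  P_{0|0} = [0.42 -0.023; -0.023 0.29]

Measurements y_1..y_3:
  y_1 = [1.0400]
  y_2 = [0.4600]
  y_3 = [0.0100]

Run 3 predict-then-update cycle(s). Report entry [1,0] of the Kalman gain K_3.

K[1,0] = 0.3923

step 1: x^-=[2.6076, 3.2600]  P^-=[0.4876 0.0604; 0.0604 0.5100]  H_jac=[-0.1871 0.1496]  S=[0.2351]  K=[-0.3496; 0.2765]  nu=[0.1439]  x^+=[2.5573, 3.2998]  P^+=[0.4589 0.0831; 0.0831 0.4920]
step 2: x^-=[3.4153, 3.2998]  P^-=[0.5954 0.2191; 0.2191 0.7120]  H_jac=[-0.1463 0.1514]  S=[0.2294]  K=[-0.2352; 0.3304]  nu=[-0.3082]  x^+=[3.4877, 3.1980]  P^+=[0.5827 0.2369; 0.2369 0.6870]
step 3: x^-=[4.3192, 3.1980]  P^-=[0.8123 0.4235; 0.4235 0.9070]  H_jac=[-0.1107 0.1495]  S=[0.2262]  K=[-0.1176; 0.3923]  nu=[-0.6273]  x^+=[4.3930, 2.9519]  P^+=[0.8092 0.4339; 0.4339 0.8722]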